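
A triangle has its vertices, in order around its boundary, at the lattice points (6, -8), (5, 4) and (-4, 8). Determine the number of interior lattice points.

51

Using the shoelace formula, 2A = |(6·4 − 5·(-8)) + (5·8 − (-4)·4) + ((-4)·(-8) − 6·8)| = 104, so the area is 52.
The number of boundary lattice points is Σ gcd(|Δx|,|Δy|) = gcd(1,12) + gcd(9,4) + gcd(10,16) = 1+1+2 = 4.
Pick's theorem gives I = A − B/2 + 1 = 52 − 4/2 + 1 = 51.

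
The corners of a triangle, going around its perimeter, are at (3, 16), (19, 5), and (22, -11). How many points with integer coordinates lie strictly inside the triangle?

111

By the shoelace formula, twice the signed area is |[3·5 − 19·16] + [19·(-11) − 22·5] + [22·16 − 3·(-11)]| = 223, so the area is 223/2.
Along each edge there are gcd(|Δx|,|Δy|)+1 lattice points, so counting each shared vertex once the boundary has gcd(16,11) + gcd(3,16) + gcd(19,27) = 1+1+1 = 3.
Pick's theorem gives I = A − B/2 + 1 = 223/2 − 3/2 + 1 = 111.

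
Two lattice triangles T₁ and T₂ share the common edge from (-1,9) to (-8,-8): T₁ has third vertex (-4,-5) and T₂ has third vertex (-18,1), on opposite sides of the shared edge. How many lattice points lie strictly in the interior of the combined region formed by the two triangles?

The union is the simple quadrilateral with vertices (-1,9), (-4,-5), (-8,-8), (-18,1) in order.
The shoelace formula gives twice the area as |[(-1)·(-5) − (-4)·9] + [(-4)·(-8) − (-8)·(-5)] + [(-8)·1 − (-18)·(-8)] + [(-18)·9 − (-1)·1]| = 280, so the area is 140.
Along each edge there are gcd(|Δx|,|Δy|)+1 lattice points, so counting each shared vertex once the boundary has gcd(3,14) + gcd(4,3) + gcd(10,9) + gcd(17,8) = 1+1+1+1 = 4.
By Pick's theorem I = A − B/2 + 1 = 140 − 4/2 + 1 = 139.

139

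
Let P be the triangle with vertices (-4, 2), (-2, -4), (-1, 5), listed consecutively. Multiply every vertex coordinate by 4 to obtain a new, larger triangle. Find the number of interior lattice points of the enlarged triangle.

181

The shoelace formula gives twice the area as |[(-4)·(-4) − (-2)·2] + [(-2)·5 − (-1)·(-4)] + [(-1)·2 − (-4)·5]| = 24, so the area is 12.
Summing gcd(|Δx|,|Δy|) over the edges gives the boundary count: gcd(2,6) + gcd(1,9) + gcd(3,3) = 2+1+3 = 6.
Scaling by 4 multiplies the area by 4² = 16 (so the new area is 192) and multiplies the boundary lattice-point count by 4, giving 24.
By Pick's theorem, the interior count of the dilated polygon is 192 − 24/2 + 1 = 181.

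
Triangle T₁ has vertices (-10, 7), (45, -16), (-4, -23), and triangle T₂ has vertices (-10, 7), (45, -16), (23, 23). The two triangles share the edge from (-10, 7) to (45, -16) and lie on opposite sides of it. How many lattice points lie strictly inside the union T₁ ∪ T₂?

1569

The union is the simple quadrilateral with vertices (-10, 7), (-4, -23), (45, -16), (23, 23) in order.
The shoelace formula gives twice the area as |((-10)·(-23) − (-4)·7) + ((-4)·(-16) − 45·(-23)) + (45·23 − 23·(-16)) + (23·7 − (-10)·23)| = 3151, so the area is 3151/2.
Summing gcd(|Δx|,|Δy|) over the edges gives the boundary count: gcd(6,30) + gcd(49,7) + gcd(22,39) + gcd(33,16) = 6+7+1+1 = 15.
By Pick's theorem I = A − B/2 + 1 = 3151/2 − 15/2 + 1 = 1569.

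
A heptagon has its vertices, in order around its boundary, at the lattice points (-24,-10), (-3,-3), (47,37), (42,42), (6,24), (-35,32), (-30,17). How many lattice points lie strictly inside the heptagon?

1653

The shoelace formula gives twice the area as |((-24)·(-3) − (-3)·(-10)) + ((-3)·37 − 47·(-3)) + (47·42 − 42·37) + (42·24 − 6·42) + (6·32 − (-35)·24) + ((-35)·17 − (-30)·32) + ((-30)·(-10) − (-24)·17)| = 3353, so the area is 1676.5.
The number of boundary lattice points is Σ gcd(|Δx|,|Δy|) = gcd(21,7) + gcd(50,40) + gcd(5,5) + gcd(36,18) + gcd(41,8) + gcd(5,15) + gcd(6,27) = 7+10+5+18+1+5+3 = 49.
Pick's theorem gives I = A − B/2 + 1 = 1676.5 − 49/2 + 1 = 1653.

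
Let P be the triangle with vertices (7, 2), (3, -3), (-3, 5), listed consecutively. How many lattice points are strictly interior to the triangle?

Using the shoelace formula, 2A = |(7·(-3) − 3·2) + (3·5 − (-3)·(-3)) + ((-3)·2 − 7·5)| = 62, so the area is 31.
The number of boundary lattice points is Σ gcd(|Δx|,|Δy|) = gcd(4,5) + gcd(6,8) + gcd(10,3) = 1+2+1 = 4.
Pick's theorem gives I = A − B/2 + 1 = 31 − 4/2 + 1 = 30.

30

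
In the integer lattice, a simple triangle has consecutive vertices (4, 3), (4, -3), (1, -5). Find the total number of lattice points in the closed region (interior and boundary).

14

By the shoelace formula, twice the signed area is |(4·(-3) − 4·3) + (4·(-5) − 1·(-3)) + (1·3 − 4·(-5))| = 18, so the area is 9.
Summing gcd(|Δx|,|Δy|) over the edges gives the boundary count: gcd(0,6) + gcd(3,2) + gcd(3,8) = 6+1+1 = 8.
Pick's theorem gives I = A − B/2 + 1 = 9 − 8/2 + 1 = 6, so the closed region contains I + B = 6 + 8 = 14 lattice points.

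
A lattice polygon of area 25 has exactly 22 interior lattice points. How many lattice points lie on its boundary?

Pick's theorem gives A = I + B/2 − 1, so B = 2(A − I + 1) = 2(25 − 22 + 1) = 8.

8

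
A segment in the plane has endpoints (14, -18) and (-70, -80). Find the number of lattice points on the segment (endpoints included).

The number of lattice points on a segment between lattice points is gcd(|Δx|,|Δy|) + 1 = gcd(84,62) + 1 = 2 + 1 = 3.

3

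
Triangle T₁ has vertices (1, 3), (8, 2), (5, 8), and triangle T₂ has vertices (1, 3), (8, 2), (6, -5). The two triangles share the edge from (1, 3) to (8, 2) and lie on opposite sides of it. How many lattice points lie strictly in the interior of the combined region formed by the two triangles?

43

The union is the simple quadrilateral with vertices (1, 3), (5, 8), (8, 2), (6, -5) in order.
Using the shoelace formula, 2A = |[1·8 − 5·3] + [5·2 − 8·8] + [8·(-5) − 6·2] + [6·3 − 1·(-5)]| = 90, so the area is 45.
The number of boundary lattice points is Σ gcd(|Δx|,|Δy|) = gcd(4,5) + gcd(3,6) + gcd(2,7) + gcd(5,8) = 1+3+1+1 = 6.
By Pick's theorem I = A − B/2 + 1 = 45 − 6/2 + 1 = 43.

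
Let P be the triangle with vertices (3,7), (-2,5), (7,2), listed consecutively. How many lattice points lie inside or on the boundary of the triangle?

By the shoelace formula, twice the signed area is |(3·5 − (-2)·7) + ((-2)·2 − 7·5) + (7·7 − 3·2)| = 33, so the area is 33/2.
Summing gcd(|Δx|,|Δy|) over the edges gives the boundary count: gcd(5,2) + gcd(9,3) + gcd(4,5) = 1+3+1 = 5.
Pick's theorem gives I = A − B/2 + 1 = 33/2 − 5/2 + 1 = 15, so the closed region contains I + B = 15 + 5 = 20 lattice points.

20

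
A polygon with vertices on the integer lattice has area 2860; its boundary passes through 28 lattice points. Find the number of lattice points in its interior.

From Pick's theorem, I = A − B/2 + 1 = 2860 − 28/2 + 1 = 2847.

2847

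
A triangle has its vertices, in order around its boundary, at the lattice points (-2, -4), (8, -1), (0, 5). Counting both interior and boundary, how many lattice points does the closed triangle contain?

By the shoelace formula, twice the signed area is |((-2)·(-1) − 8·(-4)) + (8·5 − 0·(-1)) + (0·(-4) − (-2)·5)| = 84, so the area is 42.
The number of boundary lattice points is Σ gcd(|Δx|,|Δy|) = gcd(10,3) + gcd(8,6) + gcd(2,9) = 1+2+1 = 4.
Pick's theorem gives I = A − B/2 + 1 = 42 − 4/2 + 1 = 41, so the closed region contains I + B = 41 + 4 = 45 lattice points.

45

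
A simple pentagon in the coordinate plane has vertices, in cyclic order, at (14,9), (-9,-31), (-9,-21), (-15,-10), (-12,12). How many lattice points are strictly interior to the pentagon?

616

By the shoelace formula, twice the signed area is |(14·(-31) − (-9)·9) + ((-9)·(-21) − (-9)·(-31)) + ((-9)·(-10) − (-15)·(-21)) + ((-15)·12 − (-12)·(-10)) + ((-12)·9 − 14·12)| = 1244, so the area is 622.
The number of boundary lattice points is Σ gcd(|Δx|,|Δy|) = gcd(23,40) + gcd(0,10) + gcd(6,11) + gcd(3,22) + gcd(26,3) = 1+10+1+1+1 = 14.
Pick's theorem gives I = A − B/2 + 1 = 622 − 14/2 + 1 = 616.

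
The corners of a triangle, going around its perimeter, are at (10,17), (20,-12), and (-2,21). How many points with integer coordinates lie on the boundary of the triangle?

16

Summing gcd(|Δx|,|Δy|) over the edges gives the boundary count: gcd(10,29) + gcd(22,33) + gcd(12,4) = 1+11+4 = 16.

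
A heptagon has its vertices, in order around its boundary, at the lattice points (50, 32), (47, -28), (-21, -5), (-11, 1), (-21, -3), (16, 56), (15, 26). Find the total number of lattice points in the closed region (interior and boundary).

3067

By the shoelace formula, twice the signed area is |[50·(-28) − 47·32] + [47·(-5) − (-21)·(-28)] + [(-21)·1 − (-11)·(-5)] + [(-11)·(-3) − (-21)·1] + [(-21)·56 − 16·(-3)] + [16·26 − 15·56] + [15·32 − 50·26]| = 6121, so the area is 6121/2.
Summing gcd(|Δx|,|Δy|) over the edges gives the boundary count: gcd(3,60) + gcd(68,23) + gcd(10,6) + gcd(10,4) + gcd(37,59) + gcd(1,30) + gcd(35,6) = 3+1+2+2+1+1+1 = 11.
Pick's theorem gives I = A − B/2 + 1 = 6121/2 − 11/2 + 1 = 3056, so the closed region contains I + B = 3056 + 11 = 3067 lattice points.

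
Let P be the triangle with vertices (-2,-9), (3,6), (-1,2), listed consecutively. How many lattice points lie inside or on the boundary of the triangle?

Using the shoelace formula, 2A = |[(-2)·6 − 3·(-9)] + [3·2 − (-1)·6] + [(-1)·(-9) − (-2)·2]| = 40, so the area is 20.
Summing gcd(|Δx|,|Δy|) over the edges gives the boundary count: gcd(5,15) + gcd(4,4) + gcd(1,11) = 5+4+1 = 10.
Pick's theorem gives I = A − B/2 + 1 = 20 − 10/2 + 1 = 16, so the closed region contains I + B = 16 + 10 = 26 lattice points.

26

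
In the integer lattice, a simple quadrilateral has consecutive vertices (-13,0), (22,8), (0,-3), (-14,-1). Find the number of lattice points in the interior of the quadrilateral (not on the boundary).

The shoelace formula gives twice the area as |[(-13)·8 − 22·0] + [22·(-3) − 0·8] + [0·(-1) − (-14)·(-3)] + [(-14)·0 − (-13)·(-1)]| = 225, so the area is 112.5.
The number of boundary lattice points is Σ gcd(|Δx|,|Δy|) = gcd(35,8) + gcd(22,11) + gcd(14,2) + gcd(1,1) = 1+11+2+1 = 15.
By Pick's theorem A = I + B/2 − 1, so I = 112.5 − 15/2 + 1 = 106.

106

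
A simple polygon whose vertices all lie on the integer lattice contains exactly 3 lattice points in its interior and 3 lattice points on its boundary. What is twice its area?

7

Pick's theorem states A = I + B/2 − 1, so A = 3 + 3/2 − 1 = 7/2.
Hence 2A = 7.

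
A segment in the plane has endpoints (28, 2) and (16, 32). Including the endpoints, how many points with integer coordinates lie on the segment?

The number of lattice points on a segment between lattice points is gcd(|Δx|,|Δy|) + 1 = gcd(12,30) + 1 = 6 + 1 = 7.

7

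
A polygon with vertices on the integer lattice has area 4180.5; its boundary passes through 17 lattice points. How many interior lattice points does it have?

From Pick's theorem, I = A − B/2 + 1 = 4180.5 − 17/2 + 1 = 4173.

4173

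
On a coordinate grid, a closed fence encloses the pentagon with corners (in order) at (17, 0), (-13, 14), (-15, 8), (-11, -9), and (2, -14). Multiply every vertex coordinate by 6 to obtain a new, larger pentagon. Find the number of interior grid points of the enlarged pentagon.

17566

By the shoelace formula, twice the signed area is |[17·14 − (-13)·0] + [(-13)·8 − (-15)·14] + [(-15)·(-9) − (-11)·8] + [(-11)·(-14) − 2·(-9)] + [2·0 − 17·(-14)]| = 977, so the area is 977/2.
Along each edge there are gcd(|Δx|,|Δy|)+1 lattice points, so counting each shared vertex once the boundary has gcd(30,14) + gcd(2,6) + gcd(4,17) + gcd(13,5) + gcd(15,14) = 2+2+1+1+1 = 7.
Scaling by 6 multiplies the area by 6² = 36 (so the new area is 17586) and multiplies the boundary lattice-point count by 6, giving 42.
By Pick's theorem, the interior count of the dilated polygon is 17586 − 42/2 + 1 = 17566.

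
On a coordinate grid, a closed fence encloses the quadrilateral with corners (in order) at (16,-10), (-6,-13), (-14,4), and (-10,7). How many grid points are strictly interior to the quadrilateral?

Using the shoelace formula, 2A = |(16·(-13) − (-6)·(-10)) + ((-6)·4 − (-14)·(-13)) + ((-14)·7 − (-10)·4) + ((-10)·(-10) − 16·7)| = 544, so the area is 272.
Along each edge there are gcd(|Δx|,|Δy|)+1 lattice points, so counting each shared vertex once the boundary has gcd(22,3) + gcd(8,17) + gcd(4,3) + gcd(26,17) = 1+1+1+1 = 4.
By Pick's theorem A = I + B/2 − 1, so I = 272 − 4/2 + 1 = 271.

271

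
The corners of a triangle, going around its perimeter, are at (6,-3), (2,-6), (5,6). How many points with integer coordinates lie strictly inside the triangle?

18

The shoelace formula gives twice the area as |(6·(-6) − 2·(-3)) + (2·6 − 5·(-6)) + (5·(-3) − 6·6)| = 39, so the area is 19.5.
Along each edge there are gcd(|Δx|,|Δy|)+1 lattice points, so counting each shared vertex once the boundary has gcd(4,3) + gcd(3,12) + gcd(1,9) = 1+3+1 = 5.
By Pick's theorem A = I + B/2 − 1, so I = 19.5 − 5/2 + 1 = 18.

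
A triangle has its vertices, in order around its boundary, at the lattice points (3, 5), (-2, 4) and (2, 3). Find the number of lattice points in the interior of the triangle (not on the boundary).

Using the shoelace formula, 2A = |(3·4 − (-2)·5) + ((-2)·3 − 2·4) + (2·5 − 3·3)| = 9, so the area is 4.5.
Summing gcd(|Δx|,|Δy|) over the edges gives the boundary count: gcd(5,1) + gcd(4,1) + gcd(1,2) = 1+1+1 = 3.
Pick's theorem gives I = A − B/2 + 1 = 4.5 − 3/2 + 1 = 4.

4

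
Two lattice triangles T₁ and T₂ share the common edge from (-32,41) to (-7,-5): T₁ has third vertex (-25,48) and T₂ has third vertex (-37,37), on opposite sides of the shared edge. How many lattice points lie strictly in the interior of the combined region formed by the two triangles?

The union is the simple quadrilateral with vertices (-32,41), (-25,48), (-7,-5), (-37,37) in order.
By the shoelace formula, twice the signed area is |((-32)·48 − (-25)·41) + ((-25)·(-5) − (-7)·48) + ((-7)·37 − (-37)·(-5)) + ((-37)·41 − (-32)·37)| = 827, so the area is 413.5.
Summing gcd(|Δx|,|Δy|) over the edges gives the boundary count: gcd(7,7) + gcd(18,53) + gcd(30,42) + gcd(5,4) = 7+1+6+1 = 15.
By Pick's theorem I = A − B/2 + 1 = 413.5 − 15/2 + 1 = 407.

407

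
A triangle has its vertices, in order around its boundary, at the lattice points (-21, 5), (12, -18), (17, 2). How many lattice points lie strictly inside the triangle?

385

The shoelace formula gives twice the area as |[(-21)·(-18) − 12·5] + [12·2 − 17·(-18)] + [17·5 − (-21)·2]| = 775, so the area is 775/2.
Summing gcd(|Δx|,|Δy|) over the edges gives the boundary count: gcd(33,23) + gcd(5,20) + gcd(38,3) = 1+5+1 = 7.
Pick's theorem gives I = A − B/2 + 1 = 775/2 − 7/2 + 1 = 385.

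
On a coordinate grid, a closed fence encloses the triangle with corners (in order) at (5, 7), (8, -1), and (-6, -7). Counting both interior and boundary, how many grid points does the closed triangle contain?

68

Using the shoelace formula, 2A = |(5·(-1) − 8·7) + (8·(-7) − (-6)·(-1)) + ((-6)·7 − 5·(-7))| = 130, so the area is 65.
Summing gcd(|Δx|,|Δy|) over the edges gives the boundary count: gcd(3,8) + gcd(14,6) + gcd(11,14) = 1+2+1 = 4.
Pick's theorem gives I = A − B/2 + 1 = 65 − 4/2 + 1 = 64, so the closed region contains I + B = 64 + 4 = 68 lattice points.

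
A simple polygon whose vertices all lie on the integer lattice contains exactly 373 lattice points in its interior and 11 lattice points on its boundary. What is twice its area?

755

Pick's theorem states A = I + B/2 − 1, so A = 373 + 11/2 − 1 = 755/2.
Hence 2A = 755.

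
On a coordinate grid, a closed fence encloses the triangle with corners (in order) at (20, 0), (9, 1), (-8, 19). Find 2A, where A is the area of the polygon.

The shoelace formula gives twice the area as |(20·1 − 9·0) + (9·19 − (-8)·1) + ((-8)·0 − 20·19)| = 181, so the area is 181/2.

181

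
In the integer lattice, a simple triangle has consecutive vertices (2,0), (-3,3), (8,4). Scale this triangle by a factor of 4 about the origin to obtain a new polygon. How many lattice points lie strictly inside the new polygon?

By the shoelace formula, twice the signed area is |[2·3 − (-3)·0] + [(-3)·4 − 8·3] + [8·0 − 2·4]| = 38, so the area is 19.
The number of boundary lattice points is Σ gcd(|Δx|,|Δy|) = gcd(5,3) + gcd(11,1) + gcd(6,4) = 1+1+2 = 4.
Scaling by 4 multiplies the area by 4² = 16 (so the new area is 304) and multiplies the boundary lattice-point count by 4, giving 16.
By Pick's theorem, the interior count of the dilated polygon is 304 − 16/2 + 1 = 297.

297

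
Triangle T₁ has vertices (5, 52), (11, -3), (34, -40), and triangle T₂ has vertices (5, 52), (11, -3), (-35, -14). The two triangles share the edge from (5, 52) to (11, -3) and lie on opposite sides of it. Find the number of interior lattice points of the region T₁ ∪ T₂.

The union is the simple quadrilateral with vertices (5, 52), (34, -40), (11, -3), (-35, -14) in order.
The shoelace formula gives twice the area as |[5·(-40) − 34·52] + [34·(-3) − 11·(-40)] + [11·(-14) − (-35)·(-3)] + [(-35)·52 − 5·(-14)]| = 3639, so the area is 3639/2.
Along each edge there are gcd(|Δx|,|Δy|)+1 lattice points, so counting each shared vertex once the boundary has gcd(29,92) + gcd(23,37) + gcd(46,11) + gcd(40,66) = 1+1+1+2 = 5.
By Pick's theorem I = A − B/2 + 1 = 3639/2 − 5/2 + 1 = 1818.

1818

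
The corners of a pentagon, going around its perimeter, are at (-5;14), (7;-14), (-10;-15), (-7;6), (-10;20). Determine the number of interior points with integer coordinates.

By the shoelace formula, twice the signed area is |[(-5)·(-14) − 7·14] + [7·(-15) − (-10)·(-14)] + [(-10)·6 − (-7)·(-15)] + [(-7)·20 − (-10)·6] + [(-10)·14 − (-5)·20]| = 558, so the area is 279.
Along each edge there are gcd(|Δx|,|Δy|)+1 lattice points, so counting each shared vertex once the boundary has gcd(12,28) + gcd(17,1) + gcd(3,21) + gcd(3,14) + gcd(5,6) = 4+1+3+1+1 = 10.
Pick's theorem gives I = A − B/2 + 1 = 279 − 10/2 + 1 = 275.

275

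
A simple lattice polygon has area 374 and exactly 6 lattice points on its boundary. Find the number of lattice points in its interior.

372

From Pick's theorem, I = A − B/2 + 1 = 374 − 6/2 + 1 = 372.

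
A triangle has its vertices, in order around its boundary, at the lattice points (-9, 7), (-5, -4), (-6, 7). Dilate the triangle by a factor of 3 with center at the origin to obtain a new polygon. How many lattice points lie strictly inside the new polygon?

142

By the shoelace formula, twice the signed area is |[(-9)·(-4) − (-5)·7] + [(-5)·7 − (-6)·(-4)] + [(-6)·7 − (-9)·7]| = 33, so the area is 16.5.
Along each edge there are gcd(|Δx|,|Δy|)+1 lattice points, so counting each shared vertex once the boundary has gcd(4,11) + gcd(1,11) + gcd(3,0) = 1+1+3 = 5.
Scaling by 3 multiplies the area by 3² = 9 (so the new area is 148.5) and multiplies the boundary lattice-point count by 3, giving 15.
By Pick's theorem, the interior count of the dilated polygon is 148.5 − 15/2 + 1 = 142.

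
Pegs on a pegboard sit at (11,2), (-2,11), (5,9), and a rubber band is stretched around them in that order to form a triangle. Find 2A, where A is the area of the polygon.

By the shoelace formula, twice the signed area is |[11·11 − (-2)·2] + [(-2)·9 − 5·11] + [5·2 − 11·9]| = 37, so the area is 18.5.

37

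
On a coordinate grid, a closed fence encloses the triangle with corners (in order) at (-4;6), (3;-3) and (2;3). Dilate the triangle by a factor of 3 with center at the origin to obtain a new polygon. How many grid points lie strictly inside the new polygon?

The shoelace formula gives twice the area as |[(-4)·(-3) − 3·6] + [3·3 − 2·(-3)] + [2·6 − (-4)·3]| = 33, so the area is 16.5.
Summing gcd(|Δx|,|Δy|) over the edges gives the boundary count: gcd(7,9) + gcd(1,6) + gcd(6,3) = 1+1+3 = 5.
Scaling by 3 multiplies the area by 3² = 9 (so the new area is 297/2) and multiplies the boundary lattice-point count by 3, giving 15.
By Pick's theorem, the interior count of the dilated polygon is 297/2 − 15/2 + 1 = 142.

142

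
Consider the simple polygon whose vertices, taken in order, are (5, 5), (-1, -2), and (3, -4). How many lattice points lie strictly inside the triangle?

The shoelace formula gives twice the area as |[5·(-2) − (-1)·5] + [(-1)·(-4) − 3·(-2)] + [3·5 − 5·(-4)]| = 40, so the area is 20.
Summing gcd(|Δx|,|Δy|) over the edges gives the boundary count: gcd(6,7) + gcd(4,2) + gcd(2,9) = 1+2+1 = 4.
Pick's theorem gives I = A − B/2 + 1 = 20 − 4/2 + 1 = 19.

19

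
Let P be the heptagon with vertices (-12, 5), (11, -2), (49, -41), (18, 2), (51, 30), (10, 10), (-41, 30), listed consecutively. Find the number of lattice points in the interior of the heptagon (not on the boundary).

The shoelace formula gives twice the area as |((-12)·(-2) − 11·5) + (11·(-41) − 49·(-2)) + (49·2 − 18·(-41)) + (18·30 − 51·2) + (51·10 − 10·30) + (10·30 − (-41)·10) + ((-41)·5 − (-12)·30)| = 1965, so the area is 982.5.
Along each edge there are gcd(|Δx|,|Δy|)+1 lattice points, so counting each shared vertex once the boundary has gcd(23,7) + gcd(38,39) + gcd(31,43) + gcd(33,28) + gcd(41,20) + gcd(51,20) + gcd(29,25) = 1+1+1+1+1+1+1 = 7.
By Pick's theorem A = I + B/2 − 1, so I = 982.5 − 7/2 + 1 = 980.

980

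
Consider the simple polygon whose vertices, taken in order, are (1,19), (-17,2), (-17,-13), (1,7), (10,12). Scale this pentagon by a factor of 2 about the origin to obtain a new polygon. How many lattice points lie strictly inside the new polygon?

The shoelace formula gives twice the area as |(1·2 − (-17)·19) + ((-17)·(-13) − (-17)·2) + ((-17)·7 − 1·(-13)) + (1·12 − 10·7) + (10·19 − 1·12)| = 594, so the area is 297.
Summing gcd(|Δx|,|Δy|) over the edges gives the boundary count: gcd(18,17) + gcd(0,15) + gcd(18,20) + gcd(9,5) + gcd(9,7) = 1+15+2+1+1 = 20.
Scaling by 2 multiplies the area by 2² = 4 (so the new area is 1188) and multiplies the boundary lattice-point count by 2, giving 40.
By Pick's theorem, the interior count of the dilated polygon is 1188 − 40/2 + 1 = 1169.

1169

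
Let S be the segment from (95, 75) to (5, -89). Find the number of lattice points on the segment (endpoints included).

The number of lattice points on a segment between lattice points is gcd(|Δx|,|Δy|) + 1 = gcd(90,164) + 1 = 2 + 1 = 3.

3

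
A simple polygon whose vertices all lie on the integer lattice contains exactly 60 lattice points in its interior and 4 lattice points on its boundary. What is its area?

61

Pick's theorem states A = I + B/2 − 1, so A = 60 + 4/2 − 1 = 61.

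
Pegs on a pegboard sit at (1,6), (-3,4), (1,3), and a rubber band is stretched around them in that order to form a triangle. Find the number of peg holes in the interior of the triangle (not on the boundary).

4

The shoelace formula gives twice the area as |(1·4 − (-3)·6) + ((-3)·3 − 1·4) + (1·6 − 1·3)| = 12, so the area is 6.
Summing gcd(|Δx|,|Δy|) over the edges gives the boundary count: gcd(4,2) + gcd(4,1) + gcd(0,3) = 2+1+3 = 6.
Pick's theorem gives I = A − B/2 + 1 = 6 − 6/2 + 1 = 4.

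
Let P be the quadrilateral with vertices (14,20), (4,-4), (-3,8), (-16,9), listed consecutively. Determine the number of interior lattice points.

Using the shoelace formula, 2A = |(14·(-4) − 4·20) + (4·8 − (-3)·(-4)) + ((-3)·9 − (-16)·8) + ((-16)·20 − 14·9)| = 461, so the area is 461/2.
Along each edge there are gcd(|Δx|,|Δy|)+1 lattice points, so counting each shared vertex once the boundary has gcd(10,24) + gcd(7,12) + gcd(13,1) + gcd(30,11) = 2+1+1+1 = 5.
Pick's theorem gives I = A − B/2 + 1 = 461/2 − 5/2 + 1 = 229.

229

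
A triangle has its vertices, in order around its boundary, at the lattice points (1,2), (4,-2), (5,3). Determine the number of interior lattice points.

9

The shoelace formula gives twice the area as |(1·(-2) − 4·2) + (4·3 − 5·(-2)) + (5·2 − 1·3)| = 19, so the area is 19/2.
The number of boundary lattice points is Σ gcd(|Δx|,|Δy|) = gcd(3,4) + gcd(1,5) + gcd(4,1) = 1+1+1 = 3.
Pick's theorem gives I = A − B/2 + 1 = 19/2 − 3/2 + 1 = 9.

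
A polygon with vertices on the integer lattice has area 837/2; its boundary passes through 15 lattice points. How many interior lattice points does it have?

412

Pick's theorem A = I + B/2 − 1 rearranges to I = A − B/2 + 1 = 837/2 − 15/2 + 1 = 412.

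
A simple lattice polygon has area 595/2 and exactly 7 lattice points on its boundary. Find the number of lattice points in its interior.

Pick's theorem A = I + B/2 − 1 rearranges to I = A − B/2 + 1 = 595/2 − 7/2 + 1 = 295.

295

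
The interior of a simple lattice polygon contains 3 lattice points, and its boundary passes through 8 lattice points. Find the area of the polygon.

By Pick's theorem, A = I + B/2 − 1 = 3 + 8/2 − 1 = 6.

6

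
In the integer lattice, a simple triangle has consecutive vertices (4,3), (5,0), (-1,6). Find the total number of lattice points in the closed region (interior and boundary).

11

Using the shoelace formula, 2A = |(4·0 − 5·3) + (5·6 − (-1)·0) + ((-1)·3 − 4·6)| = 12, so the area is 6.
The number of boundary lattice points is Σ gcd(|Δx|,|Δy|) = gcd(1,3) + gcd(6,6) + gcd(5,3) = 1+6+1 = 8.
Pick's theorem gives I = A − B/2 + 1 = 6 − 8/2 + 1 = 3, so the closed region contains I + B = 3 + 8 = 11 lattice points.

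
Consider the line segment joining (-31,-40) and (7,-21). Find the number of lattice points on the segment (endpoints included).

The number of lattice points on a segment between lattice points is gcd(|Δx|,|Δy|) + 1 = gcd(38,19) + 1 = 19 + 1 = 20.

20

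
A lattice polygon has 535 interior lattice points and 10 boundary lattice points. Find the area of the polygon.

539

Pick's theorem states A = I + B/2 − 1, so A = 535 + 10/2 − 1 = 539.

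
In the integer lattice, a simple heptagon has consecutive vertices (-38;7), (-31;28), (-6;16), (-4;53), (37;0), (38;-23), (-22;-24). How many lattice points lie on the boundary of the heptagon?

The number of boundary lattice points is Σ gcd(|Δx|,|Δy|) = gcd(7,21) + gcd(25,12) + gcd(2,37) + gcd(41,53) + gcd(1,23) + gcd(60,1) + gcd(16,31) = 7+1+1+1+1+1+1 = 13.

13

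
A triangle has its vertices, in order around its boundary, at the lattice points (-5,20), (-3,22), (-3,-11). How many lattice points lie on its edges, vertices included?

36

Summing gcd(|Δx|,|Δy|) over the edges gives the boundary count: gcd(2,2) + gcd(0,33) + gcd(2,31) = 2+33+1 = 36.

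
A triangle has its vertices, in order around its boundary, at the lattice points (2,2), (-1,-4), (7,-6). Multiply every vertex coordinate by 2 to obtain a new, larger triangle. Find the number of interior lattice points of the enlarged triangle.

Using the shoelace formula, 2A = |(2·(-4) − (-1)·2) + ((-1)·(-6) − 7·(-4)) + (7·2 − 2·(-6))| = 54, so the area is 27.
Summing gcd(|Δx|,|Δy|) over the edges gives the boundary count: gcd(3,6) + gcd(8,2) + gcd(5,8) = 3+2+1 = 6.
Scaling by 2 multiplies the area by 2² = 4 (so the new area is 108) and multiplies the boundary lattice-point count by 2, giving 12.
By Pick's theorem, the interior count of the dilated polygon is 108 − 12/2 + 1 = 103.

103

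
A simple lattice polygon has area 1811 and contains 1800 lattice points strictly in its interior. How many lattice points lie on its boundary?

Pick's theorem gives A = I + B/2 − 1, so B = 2(A − I + 1) = 2(1811 − 1800 + 1) = 24.

24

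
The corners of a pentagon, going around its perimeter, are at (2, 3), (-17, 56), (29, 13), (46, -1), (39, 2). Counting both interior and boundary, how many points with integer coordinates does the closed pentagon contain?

Using the shoelace formula, 2A = |[2·56 − (-17)·3] + [(-17)·13 − 29·56] + [29·(-1) − 46·13] + [46·2 − 39·(-1)] + [39·3 − 2·2]| = 2065, so the area is 2065/2.
Summing gcd(|Δx|,|Δy|) over the edges gives the boundary count: gcd(19,53) + gcd(46,43) + gcd(17,14) + gcd(7,3) + gcd(37,1) = 1+1+1+1+1 = 5.
Pick's theorem gives I = A − B/2 + 1 = 2065/2 − 5/2 + 1 = 1031, so the closed region contains I + B = 1031 + 5 = 1036 lattice points.

1036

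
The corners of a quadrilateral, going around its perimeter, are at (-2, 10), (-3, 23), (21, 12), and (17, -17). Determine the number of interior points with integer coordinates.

479

The shoelace formula gives twice the area as |[(-2)·23 − (-3)·10] + [(-3)·12 − 21·23] + [21·(-17) − 17·12] + [17·10 − (-2)·(-17)]| = 960, so the area is 480.
Along each edge there are gcd(|Δx|,|Δy|)+1 lattice points, so counting each shared vertex once the boundary has gcd(1,13) + gcd(24,11) + gcd(4,29) + gcd(19,27) = 1+1+1+1 = 4.
Pick's theorem gives I = A − B/2 + 1 = 480 − 4/2 + 1 = 479.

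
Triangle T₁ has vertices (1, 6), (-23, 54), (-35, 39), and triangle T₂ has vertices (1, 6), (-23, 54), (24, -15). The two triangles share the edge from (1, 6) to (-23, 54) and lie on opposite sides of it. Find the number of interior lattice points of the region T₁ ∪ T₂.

The union is the simple quadrilateral with vertices (1, 6), (-35, 39), (-23, 54), (24, -15) in order.
The shoelace formula gives twice the area as |[1·39 − (-35)·6] + [(-35)·54 − (-23)·39] + [(-23)·(-15) − 24·54] + [24·6 − 1·(-15)]| = 1536, so the area is 768.
Along each edge there are gcd(|Δx|,|Δy|)+1 lattice points, so counting each shared vertex once the boundary has gcd(36,33) + gcd(12,15) + gcd(47,69) + gcd(23,21) = 3+3+1+1 = 8.
By Pick's theorem I = A − B/2 + 1 = 768 − 8/2 + 1 = 765.

765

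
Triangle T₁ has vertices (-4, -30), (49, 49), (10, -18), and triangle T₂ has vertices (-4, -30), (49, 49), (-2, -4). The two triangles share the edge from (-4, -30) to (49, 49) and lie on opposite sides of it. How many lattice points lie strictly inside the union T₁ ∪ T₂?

843

The union is the simple quadrilateral with vertices (-4, -30), (10, -18), (49, 49), (-2, -4) in order.
Using the shoelace formula, 2A = |((-4)·(-18) − 10·(-30)) + (10·49 − 49·(-18)) + (49·(-4) − (-2)·49) + ((-2)·(-30) − (-4)·(-4))| = 1690, so the area is 845.
Along each edge there are gcd(|Δx|,|Δy|)+1 lattice points, so counting each shared vertex once the boundary has gcd(14,12) + gcd(39,67) + gcd(51,53) + gcd(2,26) = 2+1+1+2 = 6.
By Pick's theorem I = A − B/2 + 1 = 845 − 6/2 + 1 = 843.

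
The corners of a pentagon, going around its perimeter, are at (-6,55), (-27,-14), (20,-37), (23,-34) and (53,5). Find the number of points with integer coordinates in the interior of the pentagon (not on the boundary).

The shoelace formula gives twice the area as |[(-6)·(-14) − (-27)·55] + [(-27)·(-37) − 20·(-14)] + [20·(-34) − 23·(-37)] + [23·5 − 53·(-34)] + [53·55 − (-6)·5]| = 7881, so the area is 7881/2.
Summing gcd(|Δx|,|Δy|) over the edges gives the boundary count: gcd(21,69) + gcd(47,23) + gcd(3,3) + gcd(30,39) + gcd(59,50) = 3+1+3+3+1 = 11.
By Pick's theorem A = I + B/2 − 1, so I = 7881/2 − 11/2 + 1 = 3936.

3936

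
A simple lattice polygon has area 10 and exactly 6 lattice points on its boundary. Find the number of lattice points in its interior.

Pick's theorem A = I + B/2 − 1 rearranges to I = A − B/2 + 1 = 10 − 6/2 + 1 = 8.

8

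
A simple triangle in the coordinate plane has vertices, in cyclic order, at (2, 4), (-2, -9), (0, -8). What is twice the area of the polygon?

The shoelace formula gives twice the area as |[2·(-9) − (-2)·4] + [(-2)·(-8) − 0·(-9)] + [0·4 − 2·(-8)]| = 22, so the area is 11.

22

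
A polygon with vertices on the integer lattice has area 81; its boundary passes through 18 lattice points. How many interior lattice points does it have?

73

From Pick's theorem, I = A − B/2 + 1 = 81 − 18/2 + 1 = 73.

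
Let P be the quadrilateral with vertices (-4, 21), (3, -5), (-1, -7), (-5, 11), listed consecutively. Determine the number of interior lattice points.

86

By the shoelace formula, twice the signed area is |((-4)·(-5) − 3·21) + (3·(-7) − (-1)·(-5)) + ((-1)·11 − (-5)·(-7)) + ((-5)·21 − (-4)·11)| = 176, so the area is 88.
The number of boundary lattice points is Σ gcd(|Δx|,|Δy|) = gcd(7,26) + gcd(4,2) + gcd(4,18) + gcd(1,10) = 1+2+2+1 = 6.
Pick's theorem gives I = A − B/2 + 1 = 88 − 6/2 + 1 = 86.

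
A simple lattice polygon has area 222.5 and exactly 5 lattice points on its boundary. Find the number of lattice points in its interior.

221

From Pick's theorem, I = A − B/2 + 1 = 222.5 − 5/2 + 1 = 221.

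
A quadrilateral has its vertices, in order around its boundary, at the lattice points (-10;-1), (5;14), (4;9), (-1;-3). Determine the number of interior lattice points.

81

By the shoelace formula, twice the signed area is |[(-10)·14 − 5·(-1)] + [5·9 − 4·14] + [4·(-3) − (-1)·9] + [(-1)·(-1) − (-10)·(-3)]| = 178, so the area is 89.
Along each edge there are gcd(|Δx|,|Δy|)+1 lattice points, so counting each shared vertex once the boundary has gcd(15,15) + gcd(1,5) + gcd(5,12) + gcd(9,2) = 15+1+1+1 = 18.
Pick's theorem gives I = A − B/2 + 1 = 89 − 18/2 + 1 = 81.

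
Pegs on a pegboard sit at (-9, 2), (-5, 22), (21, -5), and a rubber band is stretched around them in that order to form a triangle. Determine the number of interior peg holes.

312

By the shoelace formula, twice the signed area is |[(-9)·22 − (-5)·2] + [(-5)·(-5) − 21·22] + [21·2 − (-9)·(-5)]| = 628, so the area is 314.
Summing gcd(|Δx|,|Δy|) over the edges gives the boundary count: gcd(4,20) + gcd(26,27) + gcd(30,7) = 4+1+1 = 6.
Pick's theorem gives I = A − B/2 + 1 = 314 − 6/2 + 1 = 312.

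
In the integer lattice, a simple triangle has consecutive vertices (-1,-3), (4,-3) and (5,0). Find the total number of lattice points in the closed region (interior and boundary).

The shoelace formula gives twice the area as |[(-1)·(-3) − 4·(-3)] + [4·0 − 5·(-3)] + [5·(-3) − (-1)·0]| = 15, so the area is 7.5.
Along each edge there are gcd(|Δx|,|Δy|)+1 lattice points, so counting each shared vertex once the boundary has gcd(5,0) + gcd(1,3) + gcd(6,3) = 5+1+3 = 9.
Pick's theorem gives I = A − B/2 + 1 = 7.5 − 9/2 + 1 = 4, so the closed region contains I + B = 4 + 9 = 13 lattice points.

13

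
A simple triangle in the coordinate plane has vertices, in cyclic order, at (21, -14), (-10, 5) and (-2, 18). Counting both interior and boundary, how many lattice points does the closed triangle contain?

280

By the shoelace formula, twice the signed area is |[21·5 − (-10)·(-14)] + [(-10)·18 − (-2)·5] + [(-2)·(-14) − 21·18]| = 555, so the area is 555/2.
Summing gcd(|Δx|,|Δy|) over the edges gives the boundary count: gcd(31,19) + gcd(8,13) + gcd(23,32) = 1+1+1 = 3.
Pick's theorem gives I = A − B/2 + 1 = 555/2 − 3/2 + 1 = 277, so the closed region contains I + B = 277 + 3 = 280 lattice points.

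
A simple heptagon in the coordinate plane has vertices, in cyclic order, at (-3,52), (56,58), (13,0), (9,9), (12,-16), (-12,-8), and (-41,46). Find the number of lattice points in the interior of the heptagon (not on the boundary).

Using the shoelace formula, 2A = |[(-3)·58 − 56·52] + [56·0 − 13·58] + [13·9 − 9·0] + [9·(-16) − 12·9] + [12·(-8) − (-12)·(-16)] + [(-12)·46 − (-41)·(-8)] + [(-41)·52 − (-3)·46]| = 7137, so the area is 7137/2.
Along each edge there are gcd(|Δx|,|Δy|)+1 lattice points, so counting each shared vertex once the boundary has gcd(59,6) + gcd(43,58) + gcd(4,9) + gcd(3,25) + gcd(24,8) + gcd(29,54) + gcd(38,6) = 1+1+1+1+8+1+2 = 15.
Pick's theorem gives I = A − B/2 + 1 = 7137/2 − 15/2 + 1 = 3562.

3562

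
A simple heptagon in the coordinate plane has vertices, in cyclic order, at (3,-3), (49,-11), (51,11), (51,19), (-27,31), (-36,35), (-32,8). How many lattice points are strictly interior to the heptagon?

2386

Using the shoelace formula, 2A = |(3·(-11) − 49·(-3)) + (49·11 − 51·(-11)) + (51·19 − 51·11) + (51·31 − (-27)·19) + ((-27)·35 − (-36)·31) + ((-36)·8 − (-32)·35) + ((-32)·(-3) − 3·8)| = 4791, so the area is 4791/2.
Along each edge there are gcd(|Δx|,|Δy|)+1 lattice points, so counting each shared vertex once the boundary has gcd(46,8) + gcd(2,22) + gcd(0,8) + gcd(78,12) + gcd(9,4) + gcd(4,27) + gcd(35,11) = 2+2+8+6+1+1+1 = 21.
Pick's theorem gives I = A − B/2 + 1 = 4791/2 − 21/2 + 1 = 2386.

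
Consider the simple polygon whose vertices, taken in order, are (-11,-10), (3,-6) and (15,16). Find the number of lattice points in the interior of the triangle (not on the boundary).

116

The shoelace formula gives twice the area as |((-11)·(-6) − 3·(-10)) + (3·16 − 15·(-6)) + (15·(-10) − (-11)·16)| = 260, so the area is 130.
Along each edge there are gcd(|Δx|,|Δy|)+1 lattice points, so counting each shared vertex once the boundary has gcd(14,4) + gcd(12,22) + gcd(26,26) = 2+2+26 = 30.
By Pick's theorem A = I + B/2 − 1, so I = 130 − 30/2 + 1 = 116.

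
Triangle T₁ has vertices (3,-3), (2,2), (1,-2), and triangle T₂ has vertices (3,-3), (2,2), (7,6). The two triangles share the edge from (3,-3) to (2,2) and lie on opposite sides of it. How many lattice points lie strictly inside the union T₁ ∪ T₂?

18

The union is the simple quadrilateral with vertices (3,-3), (1,-2), (2,2), (7,6) in order.
The shoelace formula gives twice the area as |[3·(-2) − 1·(-3)] + [1·2 − 2·(-2)] + [2·6 − 7·2] + [7·(-3) − 3·6]| = 38, so the area is 19.
Summing gcd(|Δx|,|Δy|) over the edges gives the boundary count: gcd(2,1) + gcd(1,4) + gcd(5,4) + gcd(4,9) = 1+1+1+1 = 4.
By Pick's theorem I = A − B/2 + 1 = 19 − 4/2 + 1 = 18.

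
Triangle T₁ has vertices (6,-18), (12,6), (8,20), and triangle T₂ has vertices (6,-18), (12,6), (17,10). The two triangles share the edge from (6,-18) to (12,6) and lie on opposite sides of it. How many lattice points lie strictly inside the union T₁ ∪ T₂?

136

The union is the simple quadrilateral with vertices (6,-18), (8,20), (12,6), (17,10) in order.
By the shoelace formula, twice the signed area is |(6·20 − 8·(-18)) + (8·6 − 12·20) + (12·10 − 17·6) + (17·(-18) − 6·10)| = 276, so the area is 138.
Along each edge there are gcd(|Δx|,|Δy|)+1 lattice points, so counting each shared vertex once the boundary has gcd(2,38) + gcd(4,14) + gcd(5,4) + gcd(11,28) = 2+2+1+1 = 6.
By Pick's theorem I = A − B/2 + 1 = 138 − 6/2 + 1 = 136.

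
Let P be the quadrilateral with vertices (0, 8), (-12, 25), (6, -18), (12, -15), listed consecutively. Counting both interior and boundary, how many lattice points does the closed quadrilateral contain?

196

The shoelace formula gives twice the area as |(0·25 − (-12)·8) + ((-12)·(-18) − 6·25) + (6·(-15) − 12·(-18)) + (12·8 − 0·(-15))| = 384, so the area is 192.
Along each edge there are gcd(|Δx|,|Δy|)+1 lattice points, so counting each shared vertex once the boundary has gcd(12,17) + gcd(18,43) + gcd(6,3) + gcd(12,23) = 1+1+3+1 = 6.
Pick's theorem gives I = A − B/2 + 1 = 192 − 6/2 + 1 = 190, so the closed region contains I + B = 190 + 6 = 196 lattice points.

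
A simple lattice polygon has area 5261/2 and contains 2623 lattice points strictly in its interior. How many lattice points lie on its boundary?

Pick's theorem gives A = I + B/2 − 1, so B = 2(A − I + 1) = 2(5261/2 − 2623 + 1) = 17.

17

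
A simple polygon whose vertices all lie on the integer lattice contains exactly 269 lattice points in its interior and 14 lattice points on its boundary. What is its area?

275

By Pick's theorem, A = I + B/2 − 1 = 269 + 14/2 − 1 = 275.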